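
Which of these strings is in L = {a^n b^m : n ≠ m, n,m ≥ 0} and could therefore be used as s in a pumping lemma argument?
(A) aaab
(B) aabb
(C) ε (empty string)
(A) aaab

The pumping lemma is applied to a string s that lies in L, so first check membership of each option:
- (A) aaab = a^3 b^1 with 3 ≠ 1, so it is in L ✓
- (B) aabb = a^2 b^2 has n = m = 2, so it is not in L ✗
- (C) ε = a^0 b^0 has n = m = 0, so it is not in L ✗

Only (A) aaab is in L, so it is the only candidate that could play the role of s.
(In a complete proof one picks s in terms of the pumping length p so that |s| ≥ p is guaranteed; a fixed string like aaab illustrates the shape of such an s.)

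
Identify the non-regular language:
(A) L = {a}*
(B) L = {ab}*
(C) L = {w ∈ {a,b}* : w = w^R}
(C) {w ∈ {a,b}* : w = w^R}

(C) L = {w ∈ {a,b}* : w = w^R} is NOT regular.

The pumping lemma can be used to prove this:
After pumping, the string is no longer symmetric

The other languages are regular because they can be recognized by finite automata.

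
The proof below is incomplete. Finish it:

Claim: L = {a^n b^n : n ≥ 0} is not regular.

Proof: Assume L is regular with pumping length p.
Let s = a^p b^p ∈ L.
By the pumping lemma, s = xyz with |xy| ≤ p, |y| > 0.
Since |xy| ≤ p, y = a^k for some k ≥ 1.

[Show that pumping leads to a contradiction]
Consider xy²z = a^(p+k) b^p.

Since k ≥ 1, we have p + k > p.
So xy²z has more a's than b's: (p+k) a's vs p b's.
This means xy²z ∉ L because a^n b^n requires equal counts.

This contradicts the pumping lemma which states xy²z ∈ L.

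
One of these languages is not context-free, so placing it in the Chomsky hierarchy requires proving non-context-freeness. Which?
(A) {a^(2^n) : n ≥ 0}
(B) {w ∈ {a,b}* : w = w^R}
(A) {a^(2^n) : n ≥ 0}

(A) {a^(2^n) : n ≥ 0} requires the CFL pumping lemma.

- {w ∈ {a,b}* : w = w^R} is context-free (but not regular)
  • Can be shown non-regular with the regular pumping lemma
  • After pumping, the string is no longer symmetric

- {a^(2^n) : n ≥ 0} is NOT context-free
  • Requires the CFL pumping lemma to prove
  • Gaps between powers of 2 grow exponentially

The CFL pumping lemma is "stronger" in that it can prove non-membership
in the larger class of context-free languages.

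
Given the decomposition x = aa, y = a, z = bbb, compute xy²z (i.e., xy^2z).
aaaabbb

Given x = 'aa', y = 'a', z = 'bbb' and i = 2:

xy^2z = x + y·y·...·y (2 times) + z
       = 'aa' + 'a'^2 + 'bbb'
       = 'aa' + 'aa' + 'bbb'
       = 'aaaabbb'

The pumped string is 'aaaabbb' with length 7.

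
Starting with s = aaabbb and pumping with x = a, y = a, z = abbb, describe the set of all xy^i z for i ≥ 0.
{xy^i z : i ≥ 0} = {a^(2+i) b^3 : i ≥ 0} = {aabbb, aaabbb, aaaabbb, ...}

With x = a, y = a, z = abbb: Starting with aaabbb and pumping the second 'a', we get strings with 2+i a's followed by 3 b's for i = 0, 1, 2, ...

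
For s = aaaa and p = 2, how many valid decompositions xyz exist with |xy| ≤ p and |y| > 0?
3

For s = 'aaaa' with pumping length p = 2:

Constraints: |xy| ≤ 2, |y| > 0

Valid decompositions (|xy| ≤ p, |y| ≥ 1):
  • x='', y='a', z='aaa'
  • x='a', y='a', z='aa'
  • x='', y='aa', z='aa'

Total count: 3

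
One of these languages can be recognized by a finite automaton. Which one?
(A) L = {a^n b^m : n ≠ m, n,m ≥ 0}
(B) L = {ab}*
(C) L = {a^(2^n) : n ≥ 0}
(B) {ab}*

(B) L = {ab}* is regular.

This can be recognized by a finite automaton (DFA/NFA).
Regular expressions like {ab}* define regular languages.

The other choices are not regular:
- {a^(2^n) : n ≥ 0}: After pumping, length is no longer a power of 2
- {a^n b^m : n ≠ m, n,m ≥ 0}: After pumping a's, we can make n = m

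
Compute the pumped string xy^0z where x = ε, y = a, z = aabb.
aabb

Given x = '', y = 'a', z = 'aabb' and i = 0:

xy^0z = x + y·y·...·y (0 times) + z
       = '' + 'a'^0 + 'aabb'
       = '' + '' + 'aabb'
       = 'aabb'

The pumped string is 'aabb' with length 4.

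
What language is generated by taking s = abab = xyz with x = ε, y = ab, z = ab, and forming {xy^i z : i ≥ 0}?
{xy^i z : i ≥ 0} = {(ab)^(i+1) : i ≥ 0} = {ab, abab, ababab, ...}

With x = ε, y = ab, z = ab: Pumping 'ab' gives strings of alternating a's and b's.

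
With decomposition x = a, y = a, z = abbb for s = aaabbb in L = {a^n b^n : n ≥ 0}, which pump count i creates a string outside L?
i = 3

xy³z = a · aaa · abbb = aaaaabbb; aaaaabbb has 5 a's and 3 b's; 5 ≠ 3, so it is not in L.
(Other choices also work, e.g. i = 0, 2; only i = 1 is guaranteed to stay in L since xy¹z = s.)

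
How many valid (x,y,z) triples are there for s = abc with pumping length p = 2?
3

For s = 'abc' with pumping length p = 2:

Constraints: |xy| ≤ 2, |y| > 0

Valid decompositions (|xy| ≤ p, |y| ≥ 1):
  • x='', y='a', z='bc'
  • x='a', y='b', z='c'
  • x='', y='ab', z='c'

Total count: 3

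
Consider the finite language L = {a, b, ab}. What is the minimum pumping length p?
p = 3

For a finite language L, the pumping lemma holds vacuously if p > max|s| for s ∈ L.

The longest string in L = {a, b, ab} has length 2.
If p = 3, then no string s ∈ L has |s| ≥ p, so the condition is vacuously true.

The minimum pumping length is p = 3.

Why no smaller p works: for any p ≤ 2, the longest string s ∈ L has |s| = 2 ≥ p, so it would
have to be pumpable; but pumping up (i = 2, 3, ...) produces ever longer strings, which cannot all lie in the
finite language L. So the pumping property fails for every p ≤ 2.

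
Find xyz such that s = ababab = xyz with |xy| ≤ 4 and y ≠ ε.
x = 'aba', y = 'b', z = 'ab'

For s = ababab and p = 4, one valid decomposition is:
- x = 'aba' (length 3)
- y = 'b' (length 1)
- z = 'ab' (length 2)

Verification:
- xyz = 'aba' + 'b' + 'ab' = ababab ✓
- |xy| = 4 ≤ 4 ✓
- |y| = 1 > 0 ✓

All pumping lemma constraints are satisfied.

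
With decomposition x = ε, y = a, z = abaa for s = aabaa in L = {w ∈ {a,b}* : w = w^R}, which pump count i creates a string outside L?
i = 0

xy⁰z = ε · ε · abaa = abaa; abaa reversed is aaba ≠ abaa, so it is not a palindrome and is not in L.
(Other choices also work, e.g. i = 2, 3; only i = 1 is guaranteed to stay in L since xy¹z = s.)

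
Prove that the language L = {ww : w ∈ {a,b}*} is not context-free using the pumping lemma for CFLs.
Assume for contradiction that L is context-free, and let p ≥ 1 be the pumping length given by the pumping lemma for CFLs.
Choose s = a^p b^p a^p b^p. Then s ∈ L (take w = a^p b^p) and |s| = 4p ≥ p.
By the CFL pumping lemma, s = uvxyz for some u, v, x, y, z with |vxy| ≤ p, |vy| ≥ 1, and uv^i xy^i z ∈ L for every i ≥ 0.

Write s as four blocks A₁ B₁ A₂ B₂ with A₁ = A₂ = a^p and B₁ = B₂ = b^p. Since |vxy| ≤ p, the window vxy lies inside at most two adjacent blocks. Take i = 0 and let t = uxz, so |t| = 4p − |vy| with 1 ≤ |vy| ≤ p. If |t| is odd, t ∉ L immediately, so assume |vy| is even (hence |vy| ≥ 2) and |t|/2 = 2p − |vy|/2, which satisfies p ≤ |t|/2 ≤ 2p − 1.

Case 1 (vxy inside A₁B₁): t = a^(p−j) b^(p−l) a^p b^p with j + l = |vy|. The second half of t has length < 2p, so it is a suffix of the trailing a^p b^p and ends in b; the first half is a^(p−j) b^(p−l) a^((j+l)/2), which ends in a because (j+l)/2 ≥ 1. The halves differ, so t ∉ L.

Case 2 (vxy inside B₁A₂, straddling the middle): t = a^p b^(p−j) a^(p−l) b^p with j + l = |vy|. If t = ww, then w is a prefix of t of length ≥ p, so w begins with a^p; and w is a suffix of t of length ≥ p, so w ends with b^p. That forces |w| ≥ 2p, contradicting |w| = |t|/2 ≤ 2p − 1. So t ∉ L.

Case 3 (vxy inside A₂B₂): t = a^p b^p a^(p−j) b^(p−l) with j + l = |vy|. The first half of t is a prefix of a^p b^p, so it begins with a; the second half is b^((j+l)/2) a^(p−j) b^(p−l), which begins with b. The halves differ, so t ∉ L.

In every case uv⁰xy⁰z = uxz ∉ L.

This contradicts the CFL pumping lemma, which requires uv^i xy^i z ∈ L for all i ≥ 0.
Hence L = {ww : w ∈ {a,b}*} is not context-free. ∎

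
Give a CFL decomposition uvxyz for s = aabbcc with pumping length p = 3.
u='aa', v='b', x='b', y='c', z='c'

For s = aabbcc with pumping length p = 3:

One valid decomposition:
- u = 'aa'
- v = 'b'
- x = 'b'
- y = 'c'
- z = 'c'

Verification:
- uvxyz = 'aa' + 'b' + 'b' + 'c' + 'c' = aabbcc ✓
- |vxy| = |'bbc'| = 3 ≤ 3 ✓
- |vy| = |'bc'| = 2 > 0 ✓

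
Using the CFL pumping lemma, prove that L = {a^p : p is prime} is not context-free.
Assume for contradiction that L is context-free, and let p ≥ 1 be the pumping length given by the pumping lemma for CFLs.
Choose a prime q with q ≥ p and let s = a^q. Then s ∈ L and |s| = q ≥ p.
By the CFL pumping lemma, s = uvxyz for some u, v, x, y, z with |vxy| ≤ p, |vy| ≥ 1, and uv^i xy^i z ∈ L for every i ≥ 0.
All symbols are a's, so only lengths matter: let k = |vy|, with 1 ≤ k ≤ p. Then |uv^i xy^i z| = q + (i − 1)k.

Take i = q + 1: the length is q + qk = q(k + 1).
Both factors satisfy q ≥ 2 and k + 1 ≥ 2, so q(k + 1) is composite and uv^(q+1) xy^(q+1) z ∉ L.

This contradicts the CFL pumping lemma, which requires uv^i xy^i z ∈ L for all i ≥ 0.
Hence L = {a^p : p is prime} is not context-free. ∎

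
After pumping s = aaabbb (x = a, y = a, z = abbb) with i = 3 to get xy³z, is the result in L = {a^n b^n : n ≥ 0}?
No

xy³z = a · aaa · abbb = aaaaabbb.
aaaaabbb has 5 a's and 3 b's; 5 ≠ 3, so it is not in L.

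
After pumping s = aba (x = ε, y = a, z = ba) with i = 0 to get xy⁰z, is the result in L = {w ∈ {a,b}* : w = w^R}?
No

xy⁰z = ε · ε · ba = ba.
ba reversed is ab ≠ ba, so it is not a palindrome and is not in L.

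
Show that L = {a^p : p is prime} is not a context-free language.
Assume for contradiction that L is context-free, and let p ≥ 1 be the pumping length given by the pumping lemma for CFLs.
Choose a prime q with q ≥ p and let s = a^q. Then s ∈ L and |s| = q ≥ p.
By the CFL pumping lemma, s = uvxyz for some u, v, x, y, z with |vxy| ≤ p, |vy| ≥ 1, and uv^i xy^i z ∈ L for every i ≥ 0.
All symbols are a's, so only lengths matter: let k = |vy|, with 1 ≤ k ≤ p. Then |uv^i xy^i z| = q + (i − 1)k.

Take i = q + 1: the length is q + qk = q(k + 1).
Both factors satisfy q ≥ 2 and k + 1 ≥ 2, so q(k + 1) is composite and uv^(q+1) xy^(q+1) z ∉ L.

This contradicts the CFL pumping lemma, which requires uv^i xy^i z ∈ L for all i ≥ 0.
Hence L = {a^p : p is prime} is not context-free. ∎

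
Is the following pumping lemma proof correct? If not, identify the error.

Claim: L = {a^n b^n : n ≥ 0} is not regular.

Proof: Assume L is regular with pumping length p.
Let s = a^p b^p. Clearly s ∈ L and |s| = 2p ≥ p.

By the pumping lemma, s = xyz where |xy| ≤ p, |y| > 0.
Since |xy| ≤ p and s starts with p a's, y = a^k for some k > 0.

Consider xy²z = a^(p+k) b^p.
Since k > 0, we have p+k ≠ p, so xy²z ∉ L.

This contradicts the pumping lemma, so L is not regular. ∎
The proof is correct.

This proof is valid because:
1. The string s = a^p b^p is correctly in L
2. The decomposition analysis is correct: y must consist only of a's
3. The contradiction is valid: pumping increases a's but not b's
4. The conclusion follows logically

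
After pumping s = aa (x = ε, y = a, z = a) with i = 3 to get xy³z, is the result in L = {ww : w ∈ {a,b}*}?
Yes

xy³z = ε · aaa · a = aaaa.
aaaa splits into halves aa · aa, which are equal, so it is in L (w = aa).
(A single pumped string landing in L is not a contradiction by itself; a non-regularity proof needs some i for which xy^i z ∉ L, for every admissible decomposition.)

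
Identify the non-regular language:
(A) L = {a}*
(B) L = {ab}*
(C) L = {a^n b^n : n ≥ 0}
(C) {a^n b^n : n ≥ 0}

(C) L = {a^n b^n : n ≥ 0} is NOT regular.

The pumping lemma can be used to prove this:
After pumping, the number of a's and b's become unequal

The other languages are regular because they can be recognized by finite automata.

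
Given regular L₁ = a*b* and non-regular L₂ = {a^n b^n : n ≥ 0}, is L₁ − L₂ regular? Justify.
No — L₁ − L₂ is not regular.

a*b* − {a^n b^n} = {a^n b^m : n ≠ m}. If this were regular, then its complement intersected with a*b*, namely {a^n b^n : n ≥ 0}, would be regular too (closure under complement and intersection) — contradiction. So L₁ − L₂ is not regular.

Note that the bare facts "L₁ regular, L₂ non-regular" do not settle the question by themselves: the closure of regular languages under ∪, ∩, complement and difference applies only when BOTH operands are regular. With a non-regular operand the result can come out regular or non-regular depending on the specific languages, so one has to work out L₁ − L₂ for this particular pair, as above.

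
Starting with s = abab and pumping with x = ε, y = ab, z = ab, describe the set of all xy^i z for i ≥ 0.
{xy^i z : i ≥ 0} = {(ab)^(i+1) : i ≥ 0} = {ab, abab, ababab, ...}

With x = ε, y = ab, z = ab: Pumping 'ab' gives strings of alternating a's and b's.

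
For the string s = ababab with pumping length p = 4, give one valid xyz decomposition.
x = 'ab', y = 'ab', z = 'ab'

For s = ababab and p = 4, one valid decomposition is:
- x = 'ab' (length 2)
- y = 'ab' (length 2)
- z = 'ab' (length 2)

Verification:
- xyz = 'ab' + 'ab' + 'ab' = ababab ✓
- |xy| = 4 ≤ 4 ✓
- |y| = 2 > 0 ✓

All pumping lemma constraints are satisfied.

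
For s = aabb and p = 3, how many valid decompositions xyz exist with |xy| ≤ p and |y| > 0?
6

For s = 'aabb' with pumping length p = 3:

Constraints: |xy| ≤ 3, |y| > 0

Valid decompositions (|xy| ≤ p, |y| ≥ 1):
  • x='', y='a', z='abb'
  • x='a', y='a', z='bb'
  • x='', y='aa', z='bb'
  • x='aa', y='b', z='b'
  • x='a', y='ab', z='b'
  • x='', y='aab', z='b'

Total count: 6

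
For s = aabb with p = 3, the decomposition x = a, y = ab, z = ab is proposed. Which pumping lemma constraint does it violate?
Violated: xyz = s

The decomposition x = a, y = ab, z = ab for s = aabb with p = 3
violates the constraint: xyz = s

xyz = 'a' + 'ab' + 'ab' = 'aabab' ≠ 'aabb' = s. The decomposition doesn't reconstruct s.

Pumping lemma constraints:
1. xyz = s (decomposition is valid)
2. |xy| ≤ p
3. |y| > 0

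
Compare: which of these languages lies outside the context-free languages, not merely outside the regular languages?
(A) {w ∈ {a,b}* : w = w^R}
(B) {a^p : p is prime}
(B) {a^p : p is prime}

(B) {a^p : p is prime} requires the CFL pumping lemma.

- {w ∈ {a,b}* : w = w^R} is context-free (but not regular)
  • Can be shown non-regular with the regular pumping lemma
  • After pumping, the string is no longer symmetric

- {a^p : p is prime} is NOT context-free
  • Requires the CFL pumping lemma to prove
  • The CFL pumping lemma also fails because prime gaps are unbounded

The CFL pumping lemma is "stronger" in that it can prove non-membership
in the larger class of context-free languages.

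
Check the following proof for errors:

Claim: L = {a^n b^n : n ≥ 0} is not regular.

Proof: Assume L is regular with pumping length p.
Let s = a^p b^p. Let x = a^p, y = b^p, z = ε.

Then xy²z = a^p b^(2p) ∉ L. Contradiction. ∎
The proof is INCORRECT.

Error: The decomposition violates |xy| ≤ p.
With x = a^p and y = b^p, we have |xy| = 2p > p.
The pumping lemma requires |xy| ≤ p, so y must be within the first p characters.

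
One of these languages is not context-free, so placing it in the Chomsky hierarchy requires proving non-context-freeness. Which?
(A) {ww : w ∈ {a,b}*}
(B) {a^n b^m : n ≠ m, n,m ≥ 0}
(A) {ww : w ∈ {a,b}*}

(A) {ww : w ∈ {a,b}*} requires the CFL pumping lemma.

- {a^n b^m : n ≠ m, n,m ≥ 0} is context-free (but not regular)
  • Can be shown non-regular with the regular pumping lemma
  • After pumping a's, we can make n = m

- {ww : w ∈ {a,b}*} is NOT context-free
  • Requires the CFL pumping lemma to prove
  • Cannot verify equality of two arbitrary substrings

The CFL pumping lemma is "stronger" in that it can prove non-membership
in the larger class of context-free languages.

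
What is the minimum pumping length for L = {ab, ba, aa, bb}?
p = 3

For a finite language L, the pumping lemma holds vacuously if p > max|s| for s ∈ L.

The longest string in L = {ab, ba, aa, bb} has length 2.
If p = 3, then no string s ∈ L has |s| ≥ p, so the condition is vacuously true.

The minimum pumping length is p = 3.

Why no smaller p works: for any p ≤ 2, the longest string s ∈ L has |s| = 2 ≥ p, so it would
have to be pumpable; but pumping up (i = 2, 3, ...) produces ever longer strings, which cannot all lie in the
finite language L. So the pumping property fails for every p ≤ 2.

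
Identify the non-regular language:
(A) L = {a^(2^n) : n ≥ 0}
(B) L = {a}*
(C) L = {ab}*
(A) {a^(2^n) : n ≥ 0}

(A) L = {a^(2^n) : n ≥ 0} is NOT regular.

The pumping lemma can be used to prove this:
After pumping, length is no longer a power of 2

The other languages are regular because they can be recognized by finite automata.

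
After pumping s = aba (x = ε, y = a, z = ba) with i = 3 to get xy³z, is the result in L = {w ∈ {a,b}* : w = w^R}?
No

xy³z = ε · aaa · ba = aaaba.
aaaba reversed is abaaa ≠ aaaba, so it is not a palindrome and is not in L.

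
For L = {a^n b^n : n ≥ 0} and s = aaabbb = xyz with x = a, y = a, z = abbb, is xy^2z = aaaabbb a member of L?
No

xy²z = a · aa · abbb = aaaabbb.
aaaabbb has 4 a's and 3 b's; 4 ≠ 3, so it is not in L.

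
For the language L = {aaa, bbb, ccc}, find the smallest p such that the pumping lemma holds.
p = 4

For a finite language L, the pumping lemma holds vacuously if p > max|s| for s ∈ L.

The longest string in L = {aaa, bbb, ccc} has length 3.
If p = 4, then no string s ∈ L has |s| ≥ p, so the condition is vacuously true.

The minimum pumping length is p = 4.

Why no smaller p works: for any p ≤ 3, the longest string s ∈ L has |s| = 3 ≥ p, so it would
have to be pumpable; but pumping up (i = 2, 3, ...) produces ever longer strings, which cannot all lie in the
finite language L. So the pumping property fails for every p ≤ 3.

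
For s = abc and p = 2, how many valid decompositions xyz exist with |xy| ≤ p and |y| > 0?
3

For s = 'abc' with pumping length p = 2:

Constraints: |xy| ≤ 2, |y| > 0

Valid decompositions (|xy| ≤ p, |y| ≥ 1):
  • x='', y='a', z='bc'
  • x='a', y='b', z='c'
  • x='', y='ab', z='c'

Total count: 3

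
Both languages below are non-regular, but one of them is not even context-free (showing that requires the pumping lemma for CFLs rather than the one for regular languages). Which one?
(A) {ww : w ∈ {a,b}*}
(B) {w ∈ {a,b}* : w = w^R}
(A) {ww : w ∈ {a,b}*}

(A) {ww : w ∈ {a,b}*} requires the CFL pumping lemma.

- {w ∈ {a,b}* : w = w^R} is context-free (but not regular)
  • Can be shown non-regular with the regular pumping lemma
  • After pumping, the string is no longer symmetric

- {ww : w ∈ {a,b}*} is NOT context-free
  • Requires the CFL pumping lemma to prove
  • Even a PDA cannot compare two arbitrary halves symbol by symbol; CFL pumping on a^p b^p a^p b^p fails

The CFL pumping lemma is "stronger" in that it can prove non-membership
in the larger class of context-free languages.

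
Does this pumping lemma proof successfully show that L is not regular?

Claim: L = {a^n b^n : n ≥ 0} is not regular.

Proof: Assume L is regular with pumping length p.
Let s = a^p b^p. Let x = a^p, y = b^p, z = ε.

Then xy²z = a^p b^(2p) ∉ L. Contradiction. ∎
The proof is INCORRECT.

Error: The decomposition violates |xy| ≤ p.
With x = a^p and y = b^p, we have |xy| = 2p > p.
The pumping lemma requires |xy| ≤ p, so y must be within the first p characters.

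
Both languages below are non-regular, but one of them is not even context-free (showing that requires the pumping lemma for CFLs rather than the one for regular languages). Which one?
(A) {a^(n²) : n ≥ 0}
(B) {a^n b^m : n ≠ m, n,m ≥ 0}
(A) {a^(n²) : n ≥ 0}

(A) {a^(n²) : n ≥ 0} requires the CFL pumping lemma.

- {a^n b^m : n ≠ m, n,m ≥ 0} is context-free (but not regular)
  • Can be shown non-regular with the regular pumping lemma
  • After pumping a's, we can make n = m

- {a^(n²) : n ≥ 0} is NOT context-free
  • Requires the CFL pumping lemma to prove
  • Gaps between squares grow unboundedly

The CFL pumping lemma is "stronger" in that it can prove non-membership
in the larger class of context-free languages.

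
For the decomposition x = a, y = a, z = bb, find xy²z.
aaabb

Given x = 'a', y = 'a', z = 'bb' and i = 2:

xy^2z = x + y·y·...·y (2 times) + z
       = 'a' + 'a'^2 + 'bb'
       = 'a' + 'aa' + 'bb'
       = 'aaabb'

The pumped string is 'aaabb' with length 5.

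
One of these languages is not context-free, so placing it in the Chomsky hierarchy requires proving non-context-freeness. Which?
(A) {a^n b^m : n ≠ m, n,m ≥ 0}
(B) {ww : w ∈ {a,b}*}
(B) {ww : w ∈ {a,b}*}

(B) {ww : w ∈ {a,b}*} requires the CFL pumping lemma.

- {a^n b^m : n ≠ m, n,m ≥ 0} is context-free (but not regular)
  • Can be shown non-regular with the regular pumping lemma
  • After pumping a's, we can make n = m

- {ww : w ∈ {a,b}*} is NOT context-free
  • Requires the CFL pumping lemma to prove
  • Cannot verify equality of two arbitrary substrings

The CFL pumping lemma is "stronger" in that it can prove non-membership
in the larger class of context-free languages.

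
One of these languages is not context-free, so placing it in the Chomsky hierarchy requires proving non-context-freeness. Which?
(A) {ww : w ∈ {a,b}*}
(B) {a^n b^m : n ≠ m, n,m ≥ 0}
(A) {ww : w ∈ {a,b}*}

(A) {ww : w ∈ {a,b}*} requires the CFL pumping lemma.

- {a^n b^m : n ≠ m, n,m ≥ 0} is context-free (but not regular)
  • Can be shown non-regular with the regular pumping lemma
  • After pumping a's, we can make n = m

- {ww : w ∈ {a,b}*} is NOT context-free
  • Requires the CFL pumping lemma to prove
  • Cannot verify equality of two arbitrary substrings

The CFL pumping lemma is "stronger" in that it can prove non-membership
in the larger class of context-free languages.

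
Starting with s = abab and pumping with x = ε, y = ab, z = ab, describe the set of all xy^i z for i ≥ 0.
{xy^i z : i ≥ 0} = {(ab)^(i+1) : i ≥ 0} = {ab, abab, ababab, ...}

With x = ε, y = ab, z = ab: Pumping 'ab' gives strings of alternating a's and b's.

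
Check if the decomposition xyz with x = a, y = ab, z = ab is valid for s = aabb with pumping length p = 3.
Violated: xyz = s

The decomposition x = a, y = ab, z = ab for s = aabb with p = 3
violates the constraint: xyz = s

xyz = 'a' + 'ab' + 'ab' = 'aabab' ≠ 'aabb' = s. The decomposition doesn't reconstruct s.

Pumping lemma constraints:
1. xyz = s (decomposition is valid)
2. |xy| ≤ p
3. |y| > 0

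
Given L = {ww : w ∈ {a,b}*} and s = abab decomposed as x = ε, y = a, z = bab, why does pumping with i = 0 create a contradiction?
xy⁰z = bab ∉ L

Pumping with i = 0 replaces y = a by y⁰ = ε:
- Original: s = xyz = abab; abab splits into halves ab · ab, which are equal, so it is in L (w = ab)
- Pumped: xy⁰z = ε · ε · bab = bab
- bab has odd length 3, so it cannot be written as ww and is not in L

The pumping lemma would require xy⁰z ∈ L, so this decomposition yields a contradiction.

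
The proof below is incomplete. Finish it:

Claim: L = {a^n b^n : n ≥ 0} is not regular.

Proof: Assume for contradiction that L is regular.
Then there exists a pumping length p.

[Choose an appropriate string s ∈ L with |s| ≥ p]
s = a^p b^p

This string is in L (has equal a's and b's) and has length 2p ≥ p.
Any decomposition xyz with |xy| ≤ p means y consists only of a's,
so pumping will unbalance the counts.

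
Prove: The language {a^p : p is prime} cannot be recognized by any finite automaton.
Assume for contradiction that L is regular, and let p ≥ 1 be the pumping length given by the pumping lemma.
Choose a prime q with q ≥ p (one exists because there are infinitely many primes) and let s = a^q. Then s ∈ L and |s| = q ≥ p.
By the pumping lemma, s = xyz for some x, y, z with |xy| ≤ p, |y| ≥ 1, and xy^i z ∈ L for every i ≥ 0.
Here y = a^k for some k with 1 ≤ k ≤ p, and xy^i z = a^(q + (i − 1)k) for every i ≥ 0.

Take i = q + 1: |xy^(q+1) z| = q + qk = q(k + 1).
Both factors satisfy q ≥ 2 and k + 1 ≥ 2, so q(k + 1) is composite, and xy^(q+1) z ∉ L.

This contradicts the pumping lemma, which requires xy^i z ∈ L for all i ≥ 0.
Hence L = {a^p : p is prime} is not regular. ∎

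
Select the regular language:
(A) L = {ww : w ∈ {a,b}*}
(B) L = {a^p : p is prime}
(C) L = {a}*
(C) {a}*

(C) L = {a}* is regular.

This can be recognized by a finite automaton (DFA/NFA).
Regular expressions like {a}* define regular languages.

The other choices are not regular:
- {a^p : p is prime}: After pumping, the length becomes composite
- {ww : w ∈ {a,b}*}: After pumping, the two halves no longer match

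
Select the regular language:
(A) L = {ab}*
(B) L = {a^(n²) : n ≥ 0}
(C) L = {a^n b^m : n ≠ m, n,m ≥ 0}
(A) {ab}*

(A) L = {ab}* is regular.

This can be recognized by a finite automaton (DFA/NFA).
Regular expressions like {ab}* define regular languages.

The other choices are not regular:
- {a^(n²) : n ≥ 0}: After pumping, length is no longer a perfect square
- {a^n b^m : n ≠ m, n,m ≥ 0}: After pumping a's, we can make n = m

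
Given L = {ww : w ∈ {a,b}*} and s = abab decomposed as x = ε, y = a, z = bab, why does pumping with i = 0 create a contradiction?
xy⁰z = bab ∉ L

Pumping with i = 0 replaces y = a by y⁰ = ε:
- Original: s = xyz = abab; abab splits into halves ab · ab, which are equal, so it is in L (w = ab)
- Pumped: xy⁰z = ε · ε · bab = bab
- bab has odd length 3, so it cannot be written as ww and is not in L

The pumping lemma would require xy⁰z ∈ L, so this decomposition yields a contradiction.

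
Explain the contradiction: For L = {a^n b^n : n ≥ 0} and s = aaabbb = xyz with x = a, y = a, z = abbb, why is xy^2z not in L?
xy²z = aaaabbb ∉ L

Pumping with i = 2 replaces y = a by y² = aa:
- Original: s = xyz = aaabbb; aaabbb = a^3 b^3 has equal counts (3 = 3), so it is in L
- Pumped: xy²z = a · aa · abbb = aaaabbb
- aaaabbb has 4 a's and 3 b's; 4 ≠ 3, so it is not in L

The pumping lemma would require xy²z ∈ L, so this decomposition yields a contradiction.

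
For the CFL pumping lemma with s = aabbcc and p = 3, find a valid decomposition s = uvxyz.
u='aa', v='b', x='b', y='c', z='c'

For s = aabbcc with pumping length p = 3:

One valid decomposition:
- u = 'aa'
- v = 'b'
- x = 'b'
- y = 'c'
- z = 'c'

Verification:
- uvxyz = 'aa' + 'b' + 'b' + 'c' + 'c' = aabbcc ✓
- |vxy| = |'bbc'| = 3 ≤ 3 ✓
- |vy| = |'bc'| = 2 > 0 ✓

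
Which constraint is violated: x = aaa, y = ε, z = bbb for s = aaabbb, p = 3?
Violated: |y| > 0

The decomposition x = aaa, y = ε, z = bbb for s = aaabbb with p = 3
violates the constraint: |y| > 0

|y| = 0, but the pumping lemma requires |y| > 0 (y must be non-empty).

Pumping lemma constraints:
1. xyz = s (decomposition is valid)
2. |xy| ≤ p
3. |y| > 0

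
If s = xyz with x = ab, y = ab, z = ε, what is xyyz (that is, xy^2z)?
ababab

Given x = 'ab', y = 'ab', z = '' and i = 2:

xy^2z = x + y·y·...·y (2 times) + z
       = 'ab' + 'ab'^2 + ''
       = 'ab' + 'abab' + ''
       = 'ababab'

The pumped string is 'ababab' with length 6.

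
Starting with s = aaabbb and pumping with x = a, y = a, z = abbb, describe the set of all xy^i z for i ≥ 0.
{xy^i z : i ≥ 0} = {a^(2+i) b^3 : i ≥ 0} = {aabbb, aaabbb, aaaabbb, ...}

With x = a, y = a, z = abbb: Starting with aaabbb and pumping the second 'a', we get strings with 2+i a's followed by 3 b's for i = 0, 1, 2, ...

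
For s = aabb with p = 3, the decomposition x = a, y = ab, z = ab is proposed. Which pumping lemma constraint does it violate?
Violated: xyz = s

The decomposition x = a, y = ab, z = ab for s = aabb with p = 3
violates the constraint: xyz = s

xyz = 'a' + 'ab' + 'ab' = 'aabab' ≠ 'aabb' = s. The decomposition doesn't reconstruct s.

Pumping lemma constraints:
1. xyz = s (decomposition is valid)
2. |xy| ≤ p
3. |y| > 0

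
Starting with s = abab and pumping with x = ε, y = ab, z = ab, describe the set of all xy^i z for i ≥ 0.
{xy^i z : i ≥ 0} = {(ab)^(i+1) : i ≥ 0} = {ab, abab, ababab, ...}

With x = ε, y = ab, z = ab: Pumping 'ab' gives strings of alternating a's and b's.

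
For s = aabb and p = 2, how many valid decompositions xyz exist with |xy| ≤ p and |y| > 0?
3

For s = 'aabb' with pumping length p = 2:

Constraints: |xy| ≤ 2, |y| > 0

Valid decompositions (|xy| ≤ p, |y| ≥ 1):
  • x='', y='a', z='abb'
  • x='a', y='a', z='bb'
  • x='', y='aa', z='bb'

Total count: 3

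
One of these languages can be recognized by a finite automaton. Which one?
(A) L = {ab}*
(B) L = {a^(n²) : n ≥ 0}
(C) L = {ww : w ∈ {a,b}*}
(A) {ab}*

(A) L = {ab}* is regular.

This can be recognized by a finite automaton (DFA/NFA).
Regular expressions like {ab}* define regular languages.

The other choices are not regular:
- {a^(n²) : n ≥ 0}: After pumping, length is no longer a perfect square
- {ww : w ∈ {a,b}*}: After pumping, the two halves no longer match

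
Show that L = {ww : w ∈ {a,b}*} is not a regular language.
Assume for contradiction that L is regular, and let p ≥ 1 be the pumping length given by the pumping lemma.
Choose s = a^p b a^p b. Then s ∈ L (take w = a^p b) and |s| = 2p + 2 ≥ p.
By the pumping lemma, s = xyz for some x, y, z with |xy| ≤ p, |y| ≥ 1, and xy^i z ∈ L for every i ≥ 0.
Since |xy| ≤ p and the first p symbols of s are all a's, y = a^k for some k with 1 ≤ k ≤ p.

Take i = 2: t = xy²z = a^(p + k) b a^p b.
Suppose t = uu for some string u. The string t contains exactly two b's and ends in b, so u contains exactly one b and ends in b; hence u = a^j b for some j, and uu = a^j b a^j b. Comparing with t = a^(p + k) b a^p b forces j = p + k (first block) and j = p (second block), which is impossible since k ≥ 1. So t ∉ L.

This contradicts the pumping lemma, which requires xy^i z ∈ L for all i ≥ 0.
Hence L = {ww : w ∈ {a,b}*} is not regular. ∎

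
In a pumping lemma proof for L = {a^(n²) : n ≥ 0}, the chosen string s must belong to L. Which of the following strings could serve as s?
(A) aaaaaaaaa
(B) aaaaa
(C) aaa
(A) aaaaaaaaa

The pumping lemma is applied to a string s that lies in L, so first check membership of each option:
- (A) aaaaaaaaa has length 9 = 3², a perfect square, so it is in L ✓
- (B) aaaaa has length 5, strictly between 2² = 4 and 3² = 9, so it is not in L ✗
- (C) aaa has length 3, strictly between 1² = 1 and 2² = 4, so it is not in L ✗

Only (A) aaaaaaaaa is in L, so it is the only candidate that could play the role of s.
(In a complete proof one picks s in terms of the pumping length p so that |s| ≥ p is guaranteed; a fixed string like aaaaaaaaa illustrates the shape of such an s.)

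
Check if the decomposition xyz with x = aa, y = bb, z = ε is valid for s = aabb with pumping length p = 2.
Violated: |xy| ≤ p

The decomposition x = aa, y = bb, z = ε for s = aabb with p = 2
violates the constraint: |xy| ≤ p

|xy| = |aabb| = 4 > 2 = p. The decomposition puts too many characters in xy.

Pumping lemma constraints:
1. xyz = s (decomposition is valid)
2. |xy| ≤ p
3. |y| > 0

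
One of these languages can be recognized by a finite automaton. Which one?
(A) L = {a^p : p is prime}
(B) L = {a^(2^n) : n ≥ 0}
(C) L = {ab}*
(C) {ab}*

(C) L = {ab}* is regular.

This can be recognized by a finite automaton (DFA/NFA).
Regular expressions like {ab}* define regular languages.

The other choices are not regular:
- {a^p : p is prime}: After pumping, the length becomes composite
- {a^(2^n) : n ≥ 0}: After pumping, length is no longer a power of 2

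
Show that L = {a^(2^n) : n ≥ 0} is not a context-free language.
Assume for contradiction that L is context-free, and let p ≥ 1 be the pumping length given by the pumping lemma for CFLs.
Choose s = a^(2^p). Then s ∈ L and |s| = 2^p ≥ p.
By the CFL pumping lemma, s = uvxyz for some u, v, x, y, z with |vxy| ≤ p, |vy| ≥ 1, and uv^i xy^i z ∈ L for every i ≥ 0.
All symbols are a's, so only lengths matter: let k = |vy|, with 1 ≤ k ≤ |vxy| ≤ p < 2^p.

Take i = 2: |uv²xy²z| = 2^p + k, and 2^p < 2^p + k < 2^p + 2^p = 2^(p+1).
So the length lies strictly between consecutive powers of two and is not a power of 2; uv²xy²z ∉ L.

This contradicts the CFL pumping lemma, which requires uv^i xy^i z ∈ L for all i ≥ 0.
Hence L = {a^(2^n) : n ≥ 0} is not context-free. ∎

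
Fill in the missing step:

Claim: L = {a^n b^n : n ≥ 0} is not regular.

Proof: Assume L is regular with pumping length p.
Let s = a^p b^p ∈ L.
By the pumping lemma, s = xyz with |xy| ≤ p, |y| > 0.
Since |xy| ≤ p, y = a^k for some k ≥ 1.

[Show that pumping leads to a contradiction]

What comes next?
Consider xy²z = a^(p+k) b^p.

Since k ≥ 1, we have p + k > p.
So xy²z has more a's than b's: (p+k) a's vs p b's.
This means xy²z ∉ L because a^n b^n requires equal counts.

This contradicts the pumping lemma which states xy²z ∈ L.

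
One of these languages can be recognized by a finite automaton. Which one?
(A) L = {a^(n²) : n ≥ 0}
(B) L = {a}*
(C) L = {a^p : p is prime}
(B) {a}*

(B) L = {a}* is regular.

This can be recognized by a finite automaton (DFA/NFA).
Regular expressions like {a}* define regular languages.

The other choices are not regular:
- {a^(n²) : n ≥ 0}: After pumping, length is no longer a perfect square
- {a^p : p is prime}: After pumping, the length becomes composite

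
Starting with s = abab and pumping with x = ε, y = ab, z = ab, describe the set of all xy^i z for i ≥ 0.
{xy^i z : i ≥ 0} = {(ab)^(i+1) : i ≥ 0} = {ab, abab, ababab, ...}

With x = ε, y = ab, z = ab: Pumping 'ab' gives strings of alternating a's and b's.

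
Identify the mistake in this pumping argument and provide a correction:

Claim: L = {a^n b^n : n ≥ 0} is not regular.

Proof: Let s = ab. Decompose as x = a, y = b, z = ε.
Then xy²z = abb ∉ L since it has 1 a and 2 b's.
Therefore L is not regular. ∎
Error: The string s = ab might be shorter than the pumping length p.

Correction: Choose s = a^p b^p to ensure |s| ≥ p. Also, the decomposition is wrong: with |xy| ≤ p, y cannot include b's when s starts with p a's.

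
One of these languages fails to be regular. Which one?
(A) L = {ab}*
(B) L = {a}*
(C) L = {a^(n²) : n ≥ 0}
(C) {a^(n²) : n ≥ 0}

(C) L = {a^(n²) : n ≥ 0} is NOT regular.

The pumping lemma can be used to prove this:
After pumping, length is no longer a perfect square

The other languages are regular because they can be recognized by finite automata.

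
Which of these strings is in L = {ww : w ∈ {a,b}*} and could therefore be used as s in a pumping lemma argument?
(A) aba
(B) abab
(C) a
(B) abab

The pumping lemma is applied to a string s that lies in L, so first check membership of each option:
- (A) aba has odd length 3, so it cannot be written as ww and is not in L ✗
- (B) abab splits into halves ab · ab, which are equal, so it is in L (w = ab) ✓
- (C) a has odd length 1, so it cannot be written as ww and is not in L ✗

Only (B) abab is in L, so it is the only candidate that could play the role of s.
(In a complete proof one picks s in terms of the pumping length p so that |s| ≥ p is guaranteed; a fixed string like abab illustrates the shape of such an s.)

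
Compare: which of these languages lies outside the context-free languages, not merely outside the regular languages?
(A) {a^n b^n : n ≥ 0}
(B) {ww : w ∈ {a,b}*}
(B) {ww : w ∈ {a,b}*}

(B) {ww : w ∈ {a,b}*} requires the CFL pumping lemma.

- {a^n b^n : n ≥ 0} is context-free (but not regular)
  • Can be shown non-regular with the regular pumping lemma
  • After pumping, the number of a's and b's become unequal

- {ww : w ∈ {a,b}*} is NOT context-free
  • Requires the CFL pumping lemma to prove
  • Even a PDA cannot compare two arbitrary halves symbol by symbol; CFL pumping on a^p b^p a^p b^p fails

The CFL pumping lemma is "stronger" in that it can prove non-membership
in the larger class of context-free languages.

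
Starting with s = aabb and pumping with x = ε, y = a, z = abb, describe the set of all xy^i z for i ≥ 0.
{xy^i z : i ≥ 0} = {a^(i+1) b^2 : i ≥ 0} = {abb, aabb, aaabb, ...}

With x = ε, y = a, z = abb: Starting with aabb and pumping the first 'a' (z = abb keeps the second 'a'), we get strings with i+1 a's followed by 2 b's for i = 0, 1, 2, ...; note bb is not produced because z always contributes one a.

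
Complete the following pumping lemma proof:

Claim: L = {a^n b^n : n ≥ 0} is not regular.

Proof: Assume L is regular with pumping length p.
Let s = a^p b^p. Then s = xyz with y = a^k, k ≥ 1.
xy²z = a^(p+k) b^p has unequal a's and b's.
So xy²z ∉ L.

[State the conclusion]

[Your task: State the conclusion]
This contradicts the pumping lemma for regular languages,
which guarantees xy^i z ∈ L for all i ≥ 0.

Since our assumption that L is regular leads to a contradiction,
we conclude that L = {a^n b^n : n ≥ 0} is NOT regular. ∎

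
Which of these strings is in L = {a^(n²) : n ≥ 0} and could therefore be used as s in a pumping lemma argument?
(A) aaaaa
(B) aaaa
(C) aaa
(B) aaaa

The pumping lemma is applied to a string s that lies in L, so first check membership of each option:
- (A) aaaaa has length 5, strictly between 2² = 4 and 3² = 9, so it is not in L ✗
- (B) aaaa has length 4 = 2², a perfect square, so it is in L ✓
- (C) aaa has length 3, strictly between 1² = 1 and 2² = 4, so it is not in L ✗

Only (B) aaaa is in L, so it is the only candidate that could play the role of s.
(In a complete proof one picks s in terms of the pumping length p so that |s| ≥ p is guaranteed; a fixed string like aaaa illustrates the shape of such an s.)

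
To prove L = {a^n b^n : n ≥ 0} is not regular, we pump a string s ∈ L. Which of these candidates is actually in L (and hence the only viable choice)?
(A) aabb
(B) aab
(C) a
(A) aabb

The pumping lemma is applied to a string s that lies in L, so first check membership of each option:
- (A) aabb = a^2 b^2 has equal counts (2 = 2), so it is in L ✓
- (B) aab has 2 a's and 1 b's; 2 ≠ 1, so it is not in L ✗
- (C) a has 1 a's and 0 b's; 1 ≠ 0, so it is not in L ✗

Only (A) aabb is in L, so it is the only candidate that could play the role of s.
(In a complete proof one picks s in terms of the pumping length p so that |s| ≥ p is guaranteed; a fixed string like aabb illustrates the shape of such an s.)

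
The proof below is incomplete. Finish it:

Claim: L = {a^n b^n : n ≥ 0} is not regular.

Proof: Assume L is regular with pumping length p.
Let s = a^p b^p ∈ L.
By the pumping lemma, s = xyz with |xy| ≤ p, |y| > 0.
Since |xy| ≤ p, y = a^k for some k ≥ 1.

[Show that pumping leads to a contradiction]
Consider xy²z = a^(p+k) b^p.

Since k ≥ 1, we have p + k > p.
So xy²z has more a's than b's: (p+k) a's vs p b's.
This means xy²z ∉ L because a^n b^n requires equal counts.

This contradicts the pumping lemma which states xy²z ∈ L.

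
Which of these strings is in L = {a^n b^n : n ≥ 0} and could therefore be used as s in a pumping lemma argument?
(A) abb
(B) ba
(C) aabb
(C) aabb

The pumping lemma is applied to a string s that lies in L, so first check membership of each option:
- (A) abb has 1 a's and 2 b's; 1 ≠ 2, so it is not in L ✗
- (B) ba has an a after a b, so it is not of the form a^n b^n and is not in L ✗
- (C) aabb = a^2 b^2 has equal counts (2 = 2), so it is in L ✓

Only (C) aabb is in L, so it is the only candidate that could play the role of s.
(In a complete proof one picks s in terms of the pumping length p so that |s| ≥ p is guaranteed; a fixed string like aabb illustrates the shape of such an s.)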